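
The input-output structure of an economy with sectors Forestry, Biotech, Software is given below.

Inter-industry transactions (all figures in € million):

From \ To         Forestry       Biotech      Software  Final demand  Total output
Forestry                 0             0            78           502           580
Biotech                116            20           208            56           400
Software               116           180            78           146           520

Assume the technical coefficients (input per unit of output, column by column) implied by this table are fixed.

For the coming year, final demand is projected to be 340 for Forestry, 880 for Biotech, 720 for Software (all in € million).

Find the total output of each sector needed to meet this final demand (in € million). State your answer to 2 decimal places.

Technical coefficients a_ij = z_ij / X_j:
  a_11 = 0/580 = 0.00, a_21 = 116/580 = 0.20, a_31 = 116/580 = 0.20
  a_12 = 0/400 = 0.00, a_22 = 20/400 = 0.05, a_32 = 180/400 = 0.45
  a_13 = 78/520 = 0.15, a_23 = 208/520 = 0.40, a_33 = 78/520 = 0.15
I − A =
  [   1.00     0.00    -0.15]
  [  -0.20     0.95    -0.40]
  [  -0.20    -0.45     0.85]
Cofactors of I−A, C_ij = (−1)^(i+j)·(minor ij) (rows/columns in the sector order above):
  C_11 = (0.95)(0.85) − (-0.40)(-0.45) = 0.6275
  C_12 = −[(-0.20)(0.85) − (-0.40)(-0.20)] = 0.2500
  C_13 = (-0.20)(-0.45) − (0.95)(-0.20) = 0.2800
  C_21 = −[(0.00)(0.85) − (-0.15)(-0.45)] = 0.0675
  C_22 = (1.00)(0.85) − (-0.15)(-0.20) = 0.8200
  C_23 = −[(1.00)(-0.45) − (0.00)(-0.20)] = 0.4500
  C_31 = (0.00)(-0.40) − (-0.15)(0.95) = 0.1425
  C_32 = −[(1.00)(-0.40) − (-0.15)(-0.20)] = 0.4300
  C_33 = (1.00)(0.95) − (0.00)(-0.20) = 0.9500
det(I−A) = Σ_j (I−A)_1j·C_1j = (1.00)(0.6275) + (0.00)(0.2500) + (-0.15)(0.2800) = 0.5855
adj(I−A) = Cᵀ =
  [ 0.6275   0.0675   0.1425]
  [ 0.2500   0.8200   0.4300]
  [ 0.2800   0.4500   0.9500]
(I − A)⁻¹ = adj(I−A) / det(I−A) ≈
  [   1.0717     0.1153     0.2434]
  [   0.4270     1.4005     0.7344]
  [   0.4782     0.7686     1.6225]
x = (I − A)⁻¹ d = adj(I−A)·d / det(I−A), with det(I−A) = 0.5855:
  x_1 = (0.6275·340 + 0.0675·880 + 0.1425·720) / 0.5855 = 375.35 / 0.5855 ≈ 641.08
  x_2 = (0.2500·340 + 0.8200·880 + 0.4300·720) / 0.5855 = 1116.20 / 0.5855 ≈ 1906.40
  x_3 = (0.2800·340 + 0.4500·880 + 0.9500·720) / 0.5855 = 1175.20 / 0.5855 ≈ 2007.17

x_1 = 641.08, x_2 = 1906.40, x_3 = 2007.17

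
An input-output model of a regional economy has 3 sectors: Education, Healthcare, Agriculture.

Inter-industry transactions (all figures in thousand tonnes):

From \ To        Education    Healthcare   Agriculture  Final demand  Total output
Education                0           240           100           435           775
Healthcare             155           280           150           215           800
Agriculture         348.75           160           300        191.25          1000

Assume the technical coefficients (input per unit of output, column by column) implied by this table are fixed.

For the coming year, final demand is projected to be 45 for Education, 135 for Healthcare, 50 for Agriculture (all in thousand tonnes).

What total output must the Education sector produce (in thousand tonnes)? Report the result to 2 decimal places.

Technical coefficients a_ij = z_ij / X_j:
  a_11 = 0/775 = 0.00, a_21 = 155/775 = 0.20, a_31 = 348.75/775 = 0.45
  a_12 = 240/800 = 0.30, a_22 = 280/800 = 0.35, a_32 = 160/800 = 0.20
  a_13 = 100/1000 = 0.10, a_23 = 150/1000 = 0.15, a_33 = 300/1000 = 0.30
I − A =
  [   1.00    -0.30    -0.10]
  [  -0.20     0.65    -0.15]
  [  -0.45    -0.20     0.70]
Cofactors of I−A, C_ij = (−1)^(i+j)·(minor ij) (rows/columns in the sector order above):
  C_11 = (0.65)(0.70) − (-0.15)(-0.20) = 0.4250
  C_12 = −[(-0.20)(0.70) − (-0.15)(-0.45)] = 0.2075
  C_13 = (-0.20)(-0.20) − (0.65)(-0.45) = 0.3325
  C_21 = −[(-0.30)(0.70) − (-0.10)(-0.20)] = 0.2300
  C_22 = (1.00)(0.70) − (-0.10)(-0.45) = 0.6550
  C_23 = −[(1.00)(-0.20) − (-0.30)(-0.45)] = 0.3350
  C_31 = (-0.30)(-0.15) − (-0.10)(0.65) = 0.1100
  C_32 = −[(1.00)(-0.15) − (-0.10)(-0.20)] = 0.1700
  C_33 = (1.00)(0.65) − (-0.30)(-0.20) = 0.5900
det(I−A) = Σ_j (I−A)_1j·C_1j = (1.00)(0.4250) + (-0.30)(0.2075) + (-0.10)(0.3325) = 0.3295
adj(I−A) = Cᵀ =
  [ 0.4250   0.2300   0.1100]
  [ 0.2075   0.6550   0.1700]
  [ 0.3325   0.3350   0.5900]
(I − A)⁻¹ = adj(I−A) / det(I−A) ≈
  [   1.2898     0.6980     0.3338]
  [   0.6297     1.9879     0.5159]
  [   1.0091     1.0167     1.7906]
x = (I − A)⁻¹ d = adj(I−A)·d / det(I−A), with det(I−A) = 0.3295:
  x_1 = (0.4250·45 + 0.2300·135 + 0.1100·50) / 0.3295 = 55.675 / 0.3295 ≈ 168.97
  x_2 = (0.2075·45 + 0.6550·135 + 0.1700·50) / 0.3295 = 106.2625 / 0.3295 ≈ 322.50
  x_3 = (0.3325·45 + 0.3350·135 + 0.5900·50) / 0.3295 = 89.6875 / 0.3295 ≈ 272.19

x_1 = 168.97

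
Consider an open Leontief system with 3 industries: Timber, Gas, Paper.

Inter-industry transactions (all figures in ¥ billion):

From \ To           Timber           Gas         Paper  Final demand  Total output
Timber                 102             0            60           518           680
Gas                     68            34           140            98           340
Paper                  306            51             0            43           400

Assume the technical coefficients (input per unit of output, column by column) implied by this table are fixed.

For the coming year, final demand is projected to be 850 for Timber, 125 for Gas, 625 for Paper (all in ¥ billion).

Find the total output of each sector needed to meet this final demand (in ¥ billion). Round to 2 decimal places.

x_T = 1228.47, x_G = 778.86, x_P = 1294.64

Technical coefficients a_ij = z_ij / X_j:
  a_TT = 102/680 = 0.15, a_GT = 68/680 = 0.10, a_PT = 306/680 = 0.45
  a_TG = 0/340 = 0.00, a_GG = 34/340 = 0.10, a_PG = 51/340 = 0.15
  a_TP = 60/400 = 0.15, a_GP = 140/400 = 0.35, a_PP = 0/400 = 0.00
I − A =
  [   0.85     0.00    -0.15]
  [  -0.10     0.90    -0.35]
  [  -0.45    -0.15     1.00]
Cofactors of I−A, C_ij = (−1)^(i+j)·(minor ij) (rows/columns in the sector order above):
  C_11 = (0.90)(1.00) − (-0.35)(-0.15) = 0.8475
  C_12 = −[(-0.10)(1.00) − (-0.35)(-0.45)] = 0.2575
  C_13 = (-0.10)(-0.15) − (0.90)(-0.45) = 0.4200
  C_21 = −[(0.00)(1.00) − (-0.15)(-0.15)] = 0.0225
  C_22 = (0.85)(1.00) − (-0.15)(-0.45) = 0.7825
  C_23 = −[(0.85)(-0.15) − (0.00)(-0.45)] = 0.1275
  C_31 = (0.00)(-0.35) − (-0.15)(0.90) = 0.1350
  C_32 = −[(0.85)(-0.35) − (-0.15)(-0.10)] = 0.3125
  C_33 = (0.85)(0.90) − (0.00)(-0.10) = 0.7650
det(I−A) = Σ_j (I−A)_1j·C_1j = (0.85)(0.8475) + (0.00)(0.2575) + (-0.15)(0.4200) = 0.657375
adj(I−A) = Cᵀ =
  [ 0.8475   0.0225   0.1350]
  [ 0.2575   0.7825   0.3125]
  [ 0.4200   0.1275   0.7650]
(I − A)⁻¹ = adj(I−A) / det(I−A) ≈
  [   1.2892     0.0342     0.2054]
  [   0.3917     1.1903     0.4754]
  [   0.6389     0.1940     1.1637]
x = (I − A)⁻¹ d = adj(I−A)·d / det(I−A), with det(I−A) = 0.657375:
  x_T = (0.8475·850 + 0.0225·125 + 0.1350·625) / 0.657375 = 807.5625 / 0.657375 ≈ 1228.47
  x_G = (0.2575·850 + 0.7825·125 + 0.3125·625) / 0.657375 = 512.00 / 0.657375 ≈ 778.86
  x_P = (0.4200·850 + 0.1275·125 + 0.7650·625) / 0.657375 = 851.0625 / 0.657375 ≈ 1294.64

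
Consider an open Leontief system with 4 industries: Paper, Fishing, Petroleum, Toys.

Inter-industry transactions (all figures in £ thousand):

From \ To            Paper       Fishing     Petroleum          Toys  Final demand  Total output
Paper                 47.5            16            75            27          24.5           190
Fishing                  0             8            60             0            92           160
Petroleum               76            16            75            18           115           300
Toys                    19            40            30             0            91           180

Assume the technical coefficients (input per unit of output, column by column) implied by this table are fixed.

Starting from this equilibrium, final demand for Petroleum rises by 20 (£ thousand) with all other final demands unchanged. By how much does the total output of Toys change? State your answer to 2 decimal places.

Technical coefficients a_ij = z_ij / X_j:
  a_11 = 47.5/190 = 0.25, a_21 = 0/190 = 0.00, a_31 = 76/190 = 0.40, a_41 = 19/190 = 0.10
  a_12 = 16/160 = 0.10, a_22 = 8/160 = 0.05, a_32 = 16/160 = 0.10, a_42 = 40/160 = 0.25
  a_13 = 75/300 = 0.25, a_23 = 60/300 = 0.20, a_33 = 75/300 = 0.25, a_43 = 30/300 = 0.10
  a_14 = 27/180 = 0.15, a_24 = 0/180 = 0.00, a_34 = 18/180 = 0.10, a_44 = 0/180 = 0.00
I − A =
  [   0.75    -0.10    -0.25    -0.15]
  [   0.00     0.95    -0.20     0.00]
  [  -0.40    -0.10     0.75    -0.10]
  [  -0.10    -0.25    -0.10     1.00]
Compute the cofactors C_ij = (−1)^(i+j)·(3×3 minor ij) of I−A; the adjugate is their transpose:
adj(I−A) = Cᵀ =
  [ 0.678000   0.134875   0.279250   0.129625]
  [ 0.082000   0.435250   0.147000   0.027000]
  [ 0.389500   0.148250   0.698250   0.128250]
  [ 0.127250   0.137125   0.134500   0.416375]
det(I−A) = Σ_j (I−A)_1j·C_1j = (0.75)(0.678000) + (-0.10)(0.082000) + (-0.25)(0.389500) + (-0.15)(0.127250) = 0.3838375
(I − A)⁻¹ = adj(I−A) / det(I−A) ≈
  [   1.7664     0.3514     0.7275     0.3377]
  [   0.2136     1.1339     0.3830     0.0703]
  [   1.0148     0.3862     1.8191     0.3341]
  [   0.3315     0.3572     0.3504     1.0848]
Δx = (I − A)⁻¹ Δd with Δd having +20 in the Petroleum component and 0 elsewhere.
So Δx_4 = L_43 · (+20), where L_43 = adj(I−A)_43 / det(I−A) = 0.134500 / 0.3838375.
Δx_4 = 0.134500 × (+20) / 0.3838375 = 2.69 / 0.3838375 ≈ 7.01.

Δx_4 = 7.01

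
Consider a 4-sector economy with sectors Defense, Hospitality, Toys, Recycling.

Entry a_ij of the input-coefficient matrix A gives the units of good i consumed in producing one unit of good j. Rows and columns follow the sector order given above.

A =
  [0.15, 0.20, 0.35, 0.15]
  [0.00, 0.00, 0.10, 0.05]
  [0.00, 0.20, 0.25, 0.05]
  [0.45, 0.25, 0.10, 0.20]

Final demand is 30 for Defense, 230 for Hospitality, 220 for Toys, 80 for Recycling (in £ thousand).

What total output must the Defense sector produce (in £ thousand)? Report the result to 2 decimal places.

I − A =
  [   0.85    -0.20    -0.35    -0.15]
  [   0.00     1.00    -0.10    -0.05]
  [   0.00    -0.20     0.75    -0.05]
  [  -0.45    -0.25    -0.10     0.80]
Compute the cofactors C_ij = (−1)^(i+j)·(3×3 minor ij) of I−A; the adjugate is their transpose:
adj(I−A) = Cᵀ =
  [ 0.567375   0.210500   0.311375   0.139000]
  [ 0.019125   0.447250   0.073375   0.036125]
  [ 0.027000   0.137625   0.597375   0.051000]
  [ 0.328500   0.275375   0.272750   0.620500]
det(I−A) = Σ_j (I−A)_1j·C_1j = (0.85)(0.567375) + (-0.20)(0.019125) + (-0.35)(0.027000) + (-0.15)(0.328500) = 0.41971875
(I − A)⁻¹ = adj(I−A) / det(I−A) ≈
  [   1.3518     0.5015     0.7419     0.3312]
  [   0.0456     1.0656     0.1748     0.0861]
  [   0.0643     0.3279     1.4233     0.1215]
  [   0.7827     0.6561     0.6498     1.4784]
x = (I − A)⁻¹ d = adj(I−A)·d / det(I−A), with det(I−A) = 0.41971875:
  x_D = (0.567375·30 + 0.210500·230 + 0.311375·220 + 0.139000·80) / 0.41971875 = 145.05875 / 0.41971875 ≈ 345.61
  x_H = (0.019125·30 + 0.447250·230 + 0.073375·220 + 0.036125·80) / 0.41971875 = 122.47375 / 0.41971875 ≈ 291.80
  x_T = (0.027000·30 + 0.137625·230 + 0.597375·220 + 0.051000·80) / 0.41971875 = 167.96625 / 0.41971875 ≈ 400.19
  x_R = (0.328500·30 + 0.275375·230 + 0.272750·220 + 0.620500·80) / 0.41971875 = 182.83625 / 0.41971875 ≈ 435.62

x_D = 345.61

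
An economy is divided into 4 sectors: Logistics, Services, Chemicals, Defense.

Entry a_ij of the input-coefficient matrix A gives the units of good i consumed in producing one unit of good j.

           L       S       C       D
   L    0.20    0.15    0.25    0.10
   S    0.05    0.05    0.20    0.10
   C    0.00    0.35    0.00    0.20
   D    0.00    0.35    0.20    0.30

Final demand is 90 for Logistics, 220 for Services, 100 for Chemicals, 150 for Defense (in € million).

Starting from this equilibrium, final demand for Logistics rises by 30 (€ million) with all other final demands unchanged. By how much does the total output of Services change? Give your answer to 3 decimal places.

I − A =
  [   0.80    -0.15    -0.25    -0.10]
  [  -0.05     0.95    -0.20    -0.10]
  [   0.00    -0.35     1.00    -0.20]
  [   0.00    -0.35    -0.20     0.70]
Compute the cofactors C_ij = (−1)^(i+j)·(3×3 minor ij) of I−A; the adjugate is their transpose:
adj(I−A) = Cᵀ =
  [ 0.522000   0.219750   0.207500   0.165250]
  [ 0.033000   0.528000   0.137750   0.119500]
  [ 0.015750   0.252000   0.497000   0.180250]
  [ 0.021000   0.336000   0.210875   0.692125]
det(I−A) = Σ_j (I−A)_1j·C_1j = (0.80)(0.522000) + (-0.15)(0.033000) + (-0.25)(0.015750) + (-0.10)(0.021000) = 0.4066125
(I − A)⁻¹ = adj(I−A) / det(I−A) ≈
  [   1.2838     0.5404     0.5103     0.4064]
  [   0.0812     1.2985     0.3388     0.2939]
  [   0.0387     0.6198     1.2223     0.4433]
  [   0.0516     0.8263     0.5186     1.7022]
Δx = (I − A)⁻¹ Δd with Δd having +30 in the Logistics component and 0 elsewhere.
So Δx_S = L_SL · (+30), where L_SL = adj(I−A)_SL / det(I−A) = 0.033000 / 0.4066125.
Δx_S = 0.033000 × (+30) / 0.4066125 = 0.99 / 0.4066125 ≈ 2.435.

Δx_S = 2.435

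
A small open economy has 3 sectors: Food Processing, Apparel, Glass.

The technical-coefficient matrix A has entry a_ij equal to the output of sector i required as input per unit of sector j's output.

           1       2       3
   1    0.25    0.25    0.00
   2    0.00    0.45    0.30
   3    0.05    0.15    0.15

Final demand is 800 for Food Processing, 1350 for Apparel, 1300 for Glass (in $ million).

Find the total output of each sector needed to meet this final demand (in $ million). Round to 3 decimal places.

I − A =
  [   0.75    -0.25     0.00]
  [   0.00     0.55    -0.30]
  [  -0.05    -0.15     0.85]
Cofactors of I−A, C_ij = (−1)^(i+j)·(minor ij) (rows/columns in the sector order above):
  C_11 = (0.55)(0.85) − (-0.30)(-0.15) = 0.4225
  C_12 = −[(0.00)(0.85) − (-0.30)(-0.05)] = 0.0150
  C_13 = (0.00)(-0.15) − (0.55)(-0.05) = 0.0275
  C_21 = −[(-0.25)(0.85) − (0.00)(-0.15)] = 0.2125
  C_22 = (0.75)(0.85) − (0.00)(-0.05) = 0.6375
  C_23 = −[(0.75)(-0.15) − (-0.25)(-0.05)] = 0.1250
  C_31 = (-0.25)(-0.30) − (0.00)(0.55) = 0.0750
  C_32 = −[(0.75)(-0.30) − (0.00)(0.00)] = 0.2250
  C_33 = (0.75)(0.55) − (-0.25)(0.00) = 0.4125
det(I−A) = Σ_j (I−A)_1j·C_1j = (0.75)(0.4225) + (-0.25)(0.0150) + (0.00)(0.0275) = 0.313125
adj(I−A) = Cᵀ =
  [ 0.4225   0.2125   0.0750]
  [ 0.0150   0.6375   0.2250]
  [ 0.0275   0.1250   0.4125]
(I − A)⁻¹ = adj(I−A) / det(I−A) ≈
  [   1.3493     0.6786     0.2395]
  [   0.0479     2.0359     0.7186]
  [   0.0878     0.3992     1.3174]
x = (I − A)⁻¹ d = adj(I−A)·d / det(I−A), with det(I−A) = 0.313125:
  x_1 = (0.4225·800 + 0.2125·1350 + 0.0750·1300) / 0.313125 = 722.375 / 0.313125 ≈ 2306.986
  x_2 = (0.0150·800 + 0.6375·1350 + 0.2250·1300) / 0.313125 = 1165.125 / 0.313125 ≈ 3720.958
  x_3 = (0.0275·800 + 0.1250·1350 + 0.4125·1300) / 0.313125 = 727.00 / 0.313125 ≈ 2321.756

x_1 = 2306.986, x_2 = 3720.958, x_3 = 2321.756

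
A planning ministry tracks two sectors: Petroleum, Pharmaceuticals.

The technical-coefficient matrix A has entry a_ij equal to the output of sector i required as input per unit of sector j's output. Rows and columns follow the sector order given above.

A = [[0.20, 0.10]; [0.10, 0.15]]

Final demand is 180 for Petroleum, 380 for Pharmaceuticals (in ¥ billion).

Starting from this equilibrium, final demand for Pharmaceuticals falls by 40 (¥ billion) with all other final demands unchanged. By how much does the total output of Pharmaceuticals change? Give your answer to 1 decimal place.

Δx_2 = -47.8

I − A =
  [   0.80    -0.10]
  [  -0.10     0.85]
det(I−A) = (0.80)(0.85) − (-0.10)(-0.10) = 0.6700
adj(I−A) = [[0.85, 0.10], [0.10, 0.80]]
(I − A)⁻¹ = adj(I−A) / det(I−A) ≈
  [   1.2687     0.1493]
  [   0.1493     1.1940]
Δx = (I − A)⁻¹ Δd with Δd having -40 in the Pharmaceuticals component and 0 elsewhere.
So Δx_2 = L_22 · (-40), where L_22 = adj(I−A)_22 / det(I−A) = 0.80 / 0.6700.
Δx_2 = 0.80 × (-40) / 0.6700 = -32.00 / 0.6700 ≈ -47.8.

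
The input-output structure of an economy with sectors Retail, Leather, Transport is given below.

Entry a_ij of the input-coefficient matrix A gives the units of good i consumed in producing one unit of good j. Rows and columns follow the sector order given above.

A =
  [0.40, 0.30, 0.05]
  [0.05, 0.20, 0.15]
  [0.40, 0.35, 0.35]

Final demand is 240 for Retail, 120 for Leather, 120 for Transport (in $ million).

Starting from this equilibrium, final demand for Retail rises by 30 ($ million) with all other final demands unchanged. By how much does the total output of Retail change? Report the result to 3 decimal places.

Δx_1 = 59.459

I − A =
  [   0.60    -0.30    -0.05]
  [  -0.05     0.80    -0.15]
  [  -0.40    -0.35     0.65]
Cofactors of I−A, C_ij = (−1)^(i+j)·(minor ij) (rows/columns in the sector order above):
  C_11 = (0.80)(0.65) − (-0.15)(-0.35) = 0.4675
  C_12 = −[(-0.05)(0.65) − (-0.15)(-0.40)] = 0.0925
  C_13 = (-0.05)(-0.35) − (0.80)(-0.40) = 0.3375
  C_21 = −[(-0.30)(0.65) − (-0.05)(-0.35)] = 0.2125
  C_22 = (0.60)(0.65) − (-0.05)(-0.40) = 0.3700
  C_23 = −[(0.60)(-0.35) − (-0.30)(-0.40)] = 0.3300
  C_31 = (-0.30)(-0.15) − (-0.05)(0.80) = 0.0850
  C_32 = −[(0.60)(-0.15) − (-0.05)(-0.05)] = 0.0925
  C_33 = (0.60)(0.80) − (-0.30)(-0.05) = 0.4650
det(I−A) = Σ_j (I−A)_1j·C_1j = (0.60)(0.4675) + (-0.30)(0.0925) + (-0.05)(0.3375) = 0.235875
adj(I−A) = Cᵀ =
  [ 0.4675   0.2125   0.0850]
  [ 0.0925   0.3700   0.0925]
  [ 0.3375   0.3300   0.4650]
(I − A)⁻¹ = adj(I−A) / det(I−A) ≈
  [   1.9820     0.9009     0.3604]
  [   0.3922     1.5686     0.3922]
  [   1.4308     1.3990     1.9714]
Δx = (I − A)⁻¹ Δd with Δd having +30 in the Retail component and 0 elsewhere.
So Δx_1 = L_11 · (+30), where L_11 = adj(I−A)_11 / det(I−A) = 0.4675 / 0.235875.
Δx_1 = 0.4675 × (+30) / 0.235875 = 14.025 / 0.235875 ≈ 59.459.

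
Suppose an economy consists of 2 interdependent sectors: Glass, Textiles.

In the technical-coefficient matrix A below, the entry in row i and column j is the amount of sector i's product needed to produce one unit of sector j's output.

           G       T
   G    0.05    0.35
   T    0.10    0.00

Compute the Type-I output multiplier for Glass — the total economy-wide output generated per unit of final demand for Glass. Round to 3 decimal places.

I − A =
  [   0.95    -0.35]
  [  -0.10     1.00]
det(I−A) = (0.95)(1.00) − (-0.35)(-0.10) = 0.9150
adj(I−A) = [[1.00, 0.35], [0.10, 0.95]]
(I − A)⁻¹ = adj(I−A) / det(I−A) ≈
  [   1.0929     0.3825]
  [   0.1093     1.0383]
The output multiplier for sector j is the column-j sum of the Leontief inverse (I − A)⁻¹ = adj(I−A) / det(I−A).
Column G of adj(I−A): (1.00, 0.10); det(I−A) = 0.9150.
m_G = (1.00 + 0.10) / 0.9150 = 1.10 / 0.9150 ≈ 1.202.

m_G = 1.202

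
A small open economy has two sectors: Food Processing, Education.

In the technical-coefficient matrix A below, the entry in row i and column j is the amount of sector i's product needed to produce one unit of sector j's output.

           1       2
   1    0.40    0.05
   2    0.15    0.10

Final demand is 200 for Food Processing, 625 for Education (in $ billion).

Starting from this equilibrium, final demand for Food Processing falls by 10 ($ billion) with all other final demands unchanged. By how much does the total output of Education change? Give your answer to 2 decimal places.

Δx_2 = -2.82

I − A =
  [   0.60    -0.05]
  [  -0.15     0.90]
det(I−A) = (0.60)(0.90) − (-0.05)(-0.15) = 0.5325
adj(I−A) = [[0.90, 0.05], [0.15, 0.60]]
(I − A)⁻¹ = adj(I−A) / det(I−A) ≈
  [   1.6901     0.0939]
  [   0.2817     1.1268]
Δx = (I − A)⁻¹ Δd with Δd having -10 in the Food Processing component and 0 elsewhere.
So Δx_2 = L_21 · (-10), where L_21 = adj(I−A)_21 / det(I−A) = 0.15 / 0.5325.
Δx_2 = 0.15 × (-10) / 0.5325 = -1.50 / 0.5325 ≈ -2.82.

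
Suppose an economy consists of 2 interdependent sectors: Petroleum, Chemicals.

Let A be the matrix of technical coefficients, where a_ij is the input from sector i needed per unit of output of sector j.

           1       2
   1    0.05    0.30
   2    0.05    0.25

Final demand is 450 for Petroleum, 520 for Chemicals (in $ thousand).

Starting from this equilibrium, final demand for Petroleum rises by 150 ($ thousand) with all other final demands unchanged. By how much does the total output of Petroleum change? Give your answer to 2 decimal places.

Δx_1 = 161.29

I − A =
  [   0.95    -0.30]
  [  -0.05     0.75]
det(I−A) = (0.95)(0.75) − (-0.30)(-0.05) = 0.6975
adj(I−A) = [[0.75, 0.30], [0.05, 0.95]]
(I − A)⁻¹ = adj(I−A) / det(I−A) ≈
  [   1.0753     0.4301]
  [   0.0717     1.3620]
Δx = (I − A)⁻¹ Δd with Δd having +150 in the Petroleum component and 0 elsewhere.
So Δx_1 = L_11 · (+150), where L_11 = adj(I−A)_11 / det(I−A) = 0.75 / 0.6975.
Δx_1 = 0.75 × (+150) / 0.6975 = 112.50 / 0.6975 ≈ 161.29.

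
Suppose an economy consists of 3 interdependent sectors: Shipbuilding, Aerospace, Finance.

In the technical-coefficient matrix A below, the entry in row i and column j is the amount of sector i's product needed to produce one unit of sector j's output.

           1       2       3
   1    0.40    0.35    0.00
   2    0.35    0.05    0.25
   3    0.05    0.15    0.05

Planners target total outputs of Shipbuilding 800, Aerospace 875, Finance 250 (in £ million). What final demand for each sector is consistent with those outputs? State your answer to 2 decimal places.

I − A =
  [   0.60    -0.35     0.00]
  [  -0.35     0.95    -0.25]
  [  -0.05    -0.15     0.95]
d = (I − A) x:
  d_1 = (+0.60)·800 + (-0.35)·875 + (+0.00)·250 = 173.75
  d_2 = (-0.35)·800 + (+0.95)·875 + (-0.25)·250 = 488.75
  d_3 = (-0.05)·800 + (-0.15)·875 + (+0.95)·250 = 66.25

d_1 = 173.75, d_2 = 488.75, d_3 = 66.25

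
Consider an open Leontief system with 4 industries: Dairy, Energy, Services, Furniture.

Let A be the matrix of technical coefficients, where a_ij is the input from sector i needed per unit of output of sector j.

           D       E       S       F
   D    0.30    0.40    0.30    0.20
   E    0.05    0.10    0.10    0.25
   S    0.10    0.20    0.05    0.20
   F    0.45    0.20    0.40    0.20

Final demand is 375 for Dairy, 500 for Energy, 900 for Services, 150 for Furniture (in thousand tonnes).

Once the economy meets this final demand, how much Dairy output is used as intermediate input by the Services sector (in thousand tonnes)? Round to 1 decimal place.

z_DS = 907.6

I − A =
  [   0.70    -0.40    -0.30    -0.20]
  [  -0.05     0.90    -0.10    -0.25]
  [  -0.10    -0.20     0.95    -0.20]
  [  -0.45    -0.20    -0.40     0.80]
Compute the cofactors C_ij = (−1)^(i+j)·(3×3 minor ij) of I−A; the adjugate is their transpose:
adj(I−A) = Cᵀ =
  [ 0.524500   0.386000   0.349000   0.339000]
  [ 0.167875   0.331500   0.166750   0.187250]
  [ 0.180500   0.194000   0.325000   0.187000]
  [ 0.427250   0.397000   0.400500   0.531500]
det(I−A) = Σ_j (I−A)_1j·C_1j = (0.70)(0.524500) + (-0.40)(0.167875) + (-0.30)(0.180500) + (-0.20)(0.427250) = 0.1604
(I − A)⁻¹ = adj(I−A) / det(I−A) ≈
  [   3.2700     2.4065     2.1758     2.1135]
  [   1.0466     2.0667     1.0396     1.1674]
  [   1.1253     1.2095     2.0262     1.1658]
  [   2.6637     2.4751     2.4969     3.3136]
First solve x = (I − A)⁻¹ d = adj(I−A)·d / det(I−A); in particular x_S = (0.180500·375 + 0.194000·500 + 0.325000·900 + 0.187000·150) / 0.1604 = 485.2375 / 0.1604 ≈ 3025.171.
Intermediate flow from D to S: z_DS = a_DS · x_S = 0.30 × 485.2375 / 0.1604 = 145.57125 / 0.1604 ≈ 907.6.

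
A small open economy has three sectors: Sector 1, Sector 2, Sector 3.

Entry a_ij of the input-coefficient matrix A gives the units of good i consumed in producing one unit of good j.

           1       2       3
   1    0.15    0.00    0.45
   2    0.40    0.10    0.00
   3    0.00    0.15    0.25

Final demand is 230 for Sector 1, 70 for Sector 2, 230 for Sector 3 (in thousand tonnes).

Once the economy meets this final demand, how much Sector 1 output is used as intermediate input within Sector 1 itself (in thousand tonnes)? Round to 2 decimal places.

I − A =
  [   0.85     0.00    -0.45]
  [  -0.40     0.90     0.00]
  [   0.00    -0.15     0.75]
Cofactors of I−A, C_ij = (−1)^(i+j)·(minor ij) (rows/columns in the sector order above):
  C_11 = (0.90)(0.75) − (0.00)(-0.15) = 0.6750
  C_12 = −[(-0.40)(0.75) − (0.00)(0.00)] = 0.3000
  C_13 = (-0.40)(-0.15) − (0.90)(0.00) = 0.0600
  C_21 = −[(0.00)(0.75) − (-0.45)(-0.15)] = 0.0675
  C_22 = (0.85)(0.75) − (-0.45)(0.00) = 0.6375
  C_23 = −[(0.85)(-0.15) − (0.00)(0.00)] = 0.1275
  C_31 = (0.00)(0.00) − (-0.45)(0.90) = 0.4050
  C_32 = −[(0.85)(0.00) − (-0.45)(-0.40)] = 0.1800
  C_33 = (0.85)(0.90) − (0.00)(-0.40) = 0.7650
det(I−A) = Σ_j (I−A)_1j·C_1j = (0.85)(0.6750) + (0.00)(0.3000) + (-0.45)(0.0600) = 0.54675
adj(I−A) = Cᵀ =
  [ 0.6750   0.0675   0.4050]
  [ 0.3000   0.6375   0.1800]
  [ 0.0600   0.1275   0.7650]
(I − A)⁻¹ = adj(I−A) / det(I−A) ≈
  [   1.2346     0.1235     0.7407]
  [   0.5487     1.1660     0.3292]
  [   0.1097     0.2332     1.3992]
First solve x = (I − A)⁻¹ d = adj(I−A)·d / det(I−A); in particular x_1 = (0.6750·230 + 0.0675·70 + 0.4050·230) / 0.54675 = 253.125 / 0.54675 ≈ 462.9630.
Intermediate flow from 1 to 1: z_11 = a_11 · x_1 = 0.15 × 253.125 / 0.54675 = 37.96875 / 0.54675 ≈ 69.44.

z_11 = 69.44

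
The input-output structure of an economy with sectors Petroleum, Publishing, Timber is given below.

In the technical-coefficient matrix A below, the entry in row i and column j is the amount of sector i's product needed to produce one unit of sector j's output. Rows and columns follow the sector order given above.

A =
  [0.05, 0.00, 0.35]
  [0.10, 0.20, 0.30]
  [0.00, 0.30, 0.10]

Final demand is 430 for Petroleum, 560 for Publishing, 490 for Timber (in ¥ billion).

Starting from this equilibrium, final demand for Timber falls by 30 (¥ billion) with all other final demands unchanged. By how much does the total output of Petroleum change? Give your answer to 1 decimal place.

I − A =
  [   0.95     0.00    -0.35]
  [  -0.10     0.80    -0.30]
  [   0.00    -0.30     0.90]
Cofactors of I−A, C_ij = (−1)^(i+j)·(minor ij) (rows/columns in the sector order above):
  C_11 = (0.80)(0.90) − (-0.30)(-0.30) = 0.6300
  C_12 = −[(-0.10)(0.90) − (-0.30)(0.00)] = 0.0900
  C_13 = (-0.10)(-0.30) − (0.80)(0.00) = 0.0300
  C_21 = −[(0.00)(0.90) − (-0.35)(-0.30)] = 0.1050
  C_22 = (0.95)(0.90) − (-0.35)(0.00) = 0.8550
  C_23 = −[(0.95)(-0.30) − (0.00)(0.00)] = 0.2850
  C_31 = (0.00)(-0.30) − (-0.35)(0.80) = 0.2800
  C_32 = −[(0.95)(-0.30) − (-0.35)(-0.10)] = 0.3200
  C_33 = (0.95)(0.80) − (0.00)(-0.10) = 0.7600
det(I−A) = Σ_j (I−A)_1j·C_1j = (0.95)(0.6300) + (0.00)(0.0900) + (-0.35)(0.0300) = 0.5880
adj(I−A) = Cᵀ =
  [ 0.6300   0.1050   0.2800]
  [ 0.0900   0.8550   0.3200]
  [ 0.0300   0.2850   0.7600]
(I − A)⁻¹ = adj(I−A) / det(I−A) ≈
  [   1.0714     0.1786     0.4762]
  [   0.1531     1.4541     0.5442]
  [   0.0510     0.4847     1.2925]
Δx = (I − A)⁻¹ Δd with Δd having -30 in the Timber component and 0 elsewhere.
So Δx_1 = L_13 · (-30), where L_13 = adj(I−A)_13 / det(I−A) = 0.2800 / 0.5880.
Δx_1 = 0.2800 × (-30) / 0.5880 = -8.40 / 0.5880 ≈ -14.3.

Δx_1 = -14.3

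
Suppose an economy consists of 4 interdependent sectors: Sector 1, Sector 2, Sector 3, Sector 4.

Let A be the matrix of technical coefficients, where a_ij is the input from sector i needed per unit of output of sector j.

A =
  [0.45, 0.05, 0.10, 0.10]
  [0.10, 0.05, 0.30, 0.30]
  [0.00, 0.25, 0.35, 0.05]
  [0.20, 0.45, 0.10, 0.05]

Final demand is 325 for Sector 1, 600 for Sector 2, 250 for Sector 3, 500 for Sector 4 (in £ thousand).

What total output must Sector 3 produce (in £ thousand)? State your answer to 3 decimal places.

x_3 = 1157.289

I − A =
  [   0.55    -0.05    -0.10    -0.10]
  [  -0.10     0.95    -0.30    -0.30]
  [   0.00    -0.25     0.65    -0.05]
  [  -0.20    -0.45    -0.10     0.95]
Compute the cofactors C_ij = (−1)^(i+j)·(3×3 minor ij) of I−A; the adjugate is their transpose:
adj(I−A) = Cᵀ =
  [ 0.408625   0.088375   0.115500   0.077000]
  [ 0.103250   0.322875   0.183750   0.122500]
  [ 0.050500   0.138500   0.390875   0.069625]
  [ 0.140250   0.186125   0.152500   0.292625]
det(I−A) = Σ_j (I−A)_1j·C_1j = (0.55)(0.408625) + (-0.05)(0.103250) + (-0.10)(0.050500) + (-0.10)(0.140250) = 0.20050625
(I − A)⁻¹ = adj(I−A) / det(I−A) ≈
  [   2.0380     0.4408     0.5760     0.3840]
  [   0.5149     1.6103     0.9164     0.6110]
  [   0.2519     0.6908     1.9494     0.3472]
  [   0.6995     0.9283     0.7606     1.4594]
x = (I − A)⁻¹ d = adj(I−A)·d / det(I−A), with det(I−A) = 0.20050625:
  x_1 = (0.408625·325 + 0.088375·600 + 0.115500·250 + 0.077000·500) / 0.20050625 = 253.203125 / 0.20050625 ≈ 1262.819
  x_2 = (0.103250·325 + 0.322875·600 + 0.183750·250 + 0.122500·500) / 0.20050625 = 334.46875 / 0.20050625 ≈ 1668.121
  x_3 = (0.050500·325 + 0.138500·600 + 0.390875·250 + 0.069625·500) / 0.20050625 = 232.04375 / 0.20050625 ≈ 1157.289
  x_4 = (0.140250·325 + 0.186125·600 + 0.152500·250 + 0.292625·500) / 0.20050625 = 341.69375 / 0.20050625 ≈ 1704.155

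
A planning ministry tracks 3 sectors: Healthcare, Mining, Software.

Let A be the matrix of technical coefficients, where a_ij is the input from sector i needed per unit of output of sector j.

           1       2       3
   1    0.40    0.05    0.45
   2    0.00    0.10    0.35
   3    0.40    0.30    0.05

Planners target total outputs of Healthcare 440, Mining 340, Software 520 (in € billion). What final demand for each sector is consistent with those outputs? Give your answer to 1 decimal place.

d_1 = 13.0, d_2 = 124.0, d_3 = 216.0

I − A =
  [   0.60    -0.05    -0.45]
  [   0.00     0.90    -0.35]
  [  -0.40    -0.30     0.95]
d = (I − A) x:
  d_1 = (+0.60)·440 + (-0.05)·340 + (-0.45)·520 = 13.0
  d_2 = (+0.00)·440 + (+0.90)·340 + (-0.35)·520 = 124.0
  d_3 = (-0.40)·440 + (-0.30)·340 + (+0.95)·520 = 216.0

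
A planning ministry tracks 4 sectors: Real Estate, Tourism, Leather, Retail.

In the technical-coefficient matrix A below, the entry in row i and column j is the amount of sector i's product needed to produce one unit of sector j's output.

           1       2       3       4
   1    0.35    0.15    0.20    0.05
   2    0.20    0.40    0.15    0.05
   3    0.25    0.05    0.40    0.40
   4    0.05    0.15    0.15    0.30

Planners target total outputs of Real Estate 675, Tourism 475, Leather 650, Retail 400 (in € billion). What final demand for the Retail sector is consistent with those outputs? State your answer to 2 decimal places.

d_4 = 77.50

I − A =
  [   0.65    -0.15    -0.20    -0.05]
  [  -0.20     0.60    -0.15    -0.05]
  [  -0.25    -0.05     0.60    -0.40]
  [  -0.05    -0.15    -0.15     0.70]
d = (I − A) x:
  d_1 = (+0.65)·675 + (-0.15)·475 + (-0.20)·650 + (-0.05)·400 = 217.50
  d_2 = (-0.20)·675 + (+0.60)·475 + (-0.15)·650 + (-0.05)·400 = 32.50
  d_3 = (-0.25)·675 + (-0.05)·475 + (+0.60)·650 + (-0.40)·400 = 37.50
  d_4 = (-0.05)·675 + (-0.15)·475 + (-0.15)·650 + (+0.70)·400 = 77.50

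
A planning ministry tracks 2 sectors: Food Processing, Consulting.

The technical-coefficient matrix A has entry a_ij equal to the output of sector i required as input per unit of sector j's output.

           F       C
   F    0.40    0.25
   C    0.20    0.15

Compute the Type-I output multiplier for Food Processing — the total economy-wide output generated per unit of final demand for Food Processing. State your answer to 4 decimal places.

m_F = 2.2826

I − A =
  [   0.60    -0.25]
  [  -0.20     0.85]
det(I−A) = (0.60)(0.85) − (-0.25)(-0.20) = 0.4600
adj(I−A) = [[0.85, 0.25], [0.20, 0.60]]
(I − A)⁻¹ = adj(I−A) / det(I−A) ≈
  [   1.84783     0.54348]
  [   0.43478     1.30435]
The output multiplier for sector j is the column-j sum of the Leontief inverse (I − A)⁻¹ = adj(I−A) / det(I−A).
Column F of adj(I−A): (0.85, 0.20); det(I−A) = 0.4600.
m_F = (0.85 + 0.20) / 0.4600 = 1.05 / 0.4600 ≈ 2.2826.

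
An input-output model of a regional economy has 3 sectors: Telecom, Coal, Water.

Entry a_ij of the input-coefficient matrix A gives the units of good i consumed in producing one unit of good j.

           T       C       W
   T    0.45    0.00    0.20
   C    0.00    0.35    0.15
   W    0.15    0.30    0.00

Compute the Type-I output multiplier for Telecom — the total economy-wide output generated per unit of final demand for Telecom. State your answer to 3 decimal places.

m_T = 2.314

I − A =
  [   0.55     0.00    -0.20]
  [   0.00     0.65    -0.15]
  [  -0.15    -0.30     1.00]
Cofactors of I−A, C_ij = (−1)^(i+j)·(minor ij) (rows/columns in the sector order above):
  C_11 = (0.65)(1.00) − (-0.15)(-0.30) = 0.6050
  C_12 = −[(0.00)(1.00) − (-0.15)(-0.15)] = 0.0225
  C_13 = (0.00)(-0.30) − (0.65)(-0.15) = 0.0975
  C_21 = −[(0.00)(1.00) − (-0.20)(-0.30)] = 0.0600
  C_22 = (0.55)(1.00) − (-0.20)(-0.15) = 0.5200
  C_23 = −[(0.55)(-0.30) − (0.00)(-0.15)] = 0.1650
  C_31 = (0.00)(-0.15) − (-0.20)(0.65) = 0.1300
  C_32 = −[(0.55)(-0.15) − (-0.20)(0.00)] = 0.0825
  C_33 = (0.55)(0.65) − (0.00)(0.00) = 0.3575
det(I−A) = Σ_j (I−A)_1j·C_1j = (0.55)(0.6050) + (0.00)(0.0225) + (-0.20)(0.0975) = 0.31325
adj(I−A) = Cᵀ =
  [ 0.6050   0.0600   0.1300]
  [ 0.0225   0.5200   0.0825]
  [ 0.0975   0.1650   0.3575]
(I − A)⁻¹ = adj(I−A) / det(I−A) ≈
  [   1.9314     0.1915     0.4150]
  [   0.0718     1.6600     0.2634]
  [   0.3113     0.5267     1.1413]
The output multiplier for sector j is the column-j sum of the Leontief inverse (I − A)⁻¹ = adj(I−A) / det(I−A).
Column T of adj(I−A): (0.6050, 0.0225, 0.0975); det(I−A) = 0.31325.
m_T = (0.6050 + 0.0225 + 0.0975) / 0.31325 = 0.725 / 0.31325 ≈ 2.314.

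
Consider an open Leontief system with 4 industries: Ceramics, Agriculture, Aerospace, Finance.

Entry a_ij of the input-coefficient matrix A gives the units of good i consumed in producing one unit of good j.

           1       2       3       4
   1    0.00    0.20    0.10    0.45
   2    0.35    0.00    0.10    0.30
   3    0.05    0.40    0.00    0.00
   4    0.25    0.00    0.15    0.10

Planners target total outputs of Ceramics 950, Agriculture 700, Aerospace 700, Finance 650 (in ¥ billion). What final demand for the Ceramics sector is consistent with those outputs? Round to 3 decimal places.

I − A =
  [   1.00    -0.20    -0.10    -0.45]
  [  -0.35     1.00    -0.10    -0.30]
  [  -0.05    -0.40     1.00     0.00]
  [  -0.25     0.00    -0.15     0.90]
d = (I − A) x:
  d_1 = (+1.00)·950 + (-0.20)·700 + (-0.10)·700 + (-0.45)·650 = 447.500
  d_2 = (-0.35)·950 + (+1.00)·700 + (-0.10)·700 + (-0.30)·650 = 102.500
  d_3 = (-0.05)·950 + (-0.40)·700 + (+1.00)·700 + (+0.00)·650 = 372.500
  d_4 = (-0.25)·950 + (+0.00)·700 + (-0.15)·700 + (+0.90)·650 = 242.500

d_1 = 447.500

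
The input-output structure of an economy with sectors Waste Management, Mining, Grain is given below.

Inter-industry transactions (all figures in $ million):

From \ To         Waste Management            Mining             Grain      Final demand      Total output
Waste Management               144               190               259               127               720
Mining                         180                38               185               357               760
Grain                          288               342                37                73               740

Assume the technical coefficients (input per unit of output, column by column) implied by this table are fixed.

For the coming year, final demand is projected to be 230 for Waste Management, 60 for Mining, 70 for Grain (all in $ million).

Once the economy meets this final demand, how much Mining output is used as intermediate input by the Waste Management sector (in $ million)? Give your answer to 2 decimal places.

Technical coefficients a_ij = z_ij / X_j:
  a_11 = 144/720 = 0.20, a_21 = 180/720 = 0.25, a_31 = 288/720 = 0.40
  a_12 = 190/760 = 0.25, a_22 = 38/760 = 0.05, a_32 = 342/760 = 0.45
  a_13 = 259/740 = 0.35, a_23 = 185/740 = 0.25, a_33 = 37/740 = 0.05
I − A =
  [   0.80    -0.25    -0.35]
  [  -0.25     0.95    -0.25]
  [  -0.40    -0.45     0.95]
Cofactors of I−A, C_ij = (−1)^(i+j)·(minor ij) (rows/columns in the sector order above):
  C_11 = (0.95)(0.95) − (-0.25)(-0.45) = 0.7900
  C_12 = −[(-0.25)(0.95) − (-0.25)(-0.40)] = 0.3375
  C_13 = (-0.25)(-0.45) − (0.95)(-0.40) = 0.4925
  C_21 = −[(-0.25)(0.95) − (-0.35)(-0.45)] = 0.3950
  C_22 = (0.80)(0.95) − (-0.35)(-0.40) = 0.6200
  C_23 = −[(0.80)(-0.45) − (-0.25)(-0.40)] = 0.4600
  C_31 = (-0.25)(-0.25) − (-0.35)(0.95) = 0.3950
  C_32 = −[(0.80)(-0.25) − (-0.35)(-0.25)] = 0.2875
  C_33 = (0.80)(0.95) − (-0.25)(-0.25) = 0.6975
det(I−A) = Σ_j (I−A)_1j·C_1j = (0.80)(0.7900) + (-0.25)(0.3375) + (-0.35)(0.4925) = 0.37525
adj(I−A) = Cᵀ =
  [ 0.7900   0.3950   0.3950]
  [ 0.3375   0.6200   0.2875]
  [ 0.4925   0.4600   0.6975]
(I − A)⁻¹ = adj(I−A) / det(I−A) ≈
  [   2.1053     1.0526     1.0526]
  [   0.8994     1.6522     0.7662]
  [   1.3125     1.2258     1.8588]
First solve x = (I − A)⁻¹ d = adj(I−A)·d / det(I−A); in particular x_1 = (0.7900·230 + 0.3950·60 + 0.3950·70) / 0.37525 = 233.05 / 0.37525 ≈ 621.0526.
Intermediate flow from 2 to 1: z_21 = a_21 · x_1 = 0.25 × 233.05 / 0.37525 = 58.2625 / 0.37525 ≈ 155.26.

z_21 = 155.26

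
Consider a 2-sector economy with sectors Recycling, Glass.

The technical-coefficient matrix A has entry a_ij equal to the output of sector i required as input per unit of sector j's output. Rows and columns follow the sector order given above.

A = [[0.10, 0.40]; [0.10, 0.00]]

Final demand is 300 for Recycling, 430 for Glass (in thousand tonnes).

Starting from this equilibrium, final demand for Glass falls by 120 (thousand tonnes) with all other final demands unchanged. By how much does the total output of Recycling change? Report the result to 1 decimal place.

Δx_R = -55.8

I − A =
  [   0.90    -0.40]
  [  -0.10     1.00]
det(I−A) = (0.90)(1.00) − (-0.40)(-0.10) = 0.8600
adj(I−A) = [[1.00, 0.40], [0.10, 0.90]]
(I − A)⁻¹ = adj(I−A) / det(I−A) ≈
  [   1.1628     0.4651]
  [   0.1163     1.0465]
Δx = (I − A)⁻¹ Δd with Δd having -120 in the Glass component and 0 elsewhere.
So Δx_R = L_RG · (-120), where L_RG = adj(I−A)_RG / det(I−A) = 0.40 / 0.8600.
Δx_R = 0.40 × (-120) / 0.8600 = -48.00 / 0.8600 ≈ -55.8.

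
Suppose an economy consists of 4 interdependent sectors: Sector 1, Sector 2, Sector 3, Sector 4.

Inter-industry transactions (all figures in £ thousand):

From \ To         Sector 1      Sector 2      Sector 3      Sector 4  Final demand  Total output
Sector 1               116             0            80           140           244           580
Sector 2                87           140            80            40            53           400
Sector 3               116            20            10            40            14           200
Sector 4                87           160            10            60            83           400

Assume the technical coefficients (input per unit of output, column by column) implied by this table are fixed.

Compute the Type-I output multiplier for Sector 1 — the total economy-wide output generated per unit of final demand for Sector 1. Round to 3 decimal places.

m_1 = 3.959

Technical coefficients a_ij = z_ij / X_j:
  a_11 = 116/580 = 0.20, a_21 = 87/580 = 0.15, a_31 = 116/580 = 0.20, a_41 = 87/580 = 0.15
  a_12 = 0/400 = 0.00, a_22 = 140/400 = 0.35, a_32 = 20/400 = 0.05, a_42 = 160/400 = 0.40
  a_13 = 80/200 = 0.40, a_23 = 80/200 = 0.40, a_33 = 10/200 = 0.05, a_43 = 10/200 = 0.05
  a_14 = 140/400 = 0.35, a_24 = 40/400 = 0.10, a_34 = 40/400 = 0.10, a_44 = 60/400 = 0.15
I − A =
  [   0.80     0.00    -0.40    -0.35]
  [  -0.15     0.65    -0.40    -0.10]
  [  -0.20    -0.05     0.95    -0.10]
  [  -0.15    -0.40    -0.05     0.85]
Compute the cofactors C_ij = (−1)^(i+j)·(3×3 minor ij) of I−A; the adjugate is their transpose:
adj(I−A) = Cᵀ =
  [ 0.450375   0.166875   0.272375   0.237125]
  [ 0.209625   0.514625   0.314625   0.183875]
  [ 0.125375   0.091375   0.354875   0.104125]
  [ 0.185500   0.277000   0.217000   0.423000]
det(I−A) = Σ_j (I−A)_1j·C_1j = (0.80)(0.450375) + (0.00)(0.209625) + (-0.40)(0.125375) + (-0.35)(0.185500) = 0.245225
(I − A)⁻¹ = adj(I−A) / det(I−A) ≈
  [   1.8366     0.6805     1.1107     0.9670]
  [   0.8548     2.0986     1.2830     0.7498]
  [   0.5113     0.3726     1.4471     0.4246]
  [   0.7564     1.1296     0.8849     1.7249]
The output multiplier for sector j is the column-j sum of the Leontief inverse (I − A)⁻¹ = adj(I−A) / det(I−A).
Column 1 of adj(I−A): (0.450375, 0.209625, 0.125375, 0.185500); det(I−A) = 0.245225.
m_1 = (0.450375 + 0.209625 + 0.125375 + 0.185500) / 0.245225 = 0.970875 / 0.245225 ≈ 3.959.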